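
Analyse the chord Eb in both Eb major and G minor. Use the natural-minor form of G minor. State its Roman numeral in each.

The scale of Eb major is Eb F G Ab Bb C D; Eb is degree 1, and the triad built there (Eb-G-Bb) is major, so it is I.
The scale of G minor (natural minor) is G A Bb C D Eb F; Eb is degree 6, and the triad built there (Eb-G-Bb) is major, so it is VI.

I in Eb major; VI in G minor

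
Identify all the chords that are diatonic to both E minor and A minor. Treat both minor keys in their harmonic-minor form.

Am

Triads in E minor (harmonic minor): Em (i), F♯dim (ii°), Gaug (III+), Am (iv), B (V), C (VI), D♯dim (vii°).
Triads in A minor (harmonic minor): Am (i), Bdim (ii°), Caug (III+), Dm (iv), E (V), F (VI), G♯dim (vii°).
Shared triads with their functions: Am (iv in E minor, i in A minor).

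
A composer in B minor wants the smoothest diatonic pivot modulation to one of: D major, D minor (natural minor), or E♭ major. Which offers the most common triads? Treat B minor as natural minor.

D major

Triads of B minor (natural minor): B minor (i), C♯ diminished (ii°), D major (III), E minor (iv), F♯ minor (v), G major (VI), A major (VII).
D major shares 7: Bm, C♯dim, D, Em, F♯m, G, A.
D minor (natural minor) shares 0: none.
E♭ major shares 0: none.
The most common triads (7) are shared with D major.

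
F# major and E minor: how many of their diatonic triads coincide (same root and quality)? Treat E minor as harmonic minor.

Diatonic triads of F# major: F# (I), G#m (ii), A#m (iii), B (IV), C# (V), D#m (vi), E#dim (vii°).
Diatonic triads of E minor (harmonic minor): Em (i), F#dim (ii°), Gaug (III+), Am (iv), B (V), C (VI), D#dim (vii°).
Matching root and quality in both lists: B.
That gives 1 common triad.

1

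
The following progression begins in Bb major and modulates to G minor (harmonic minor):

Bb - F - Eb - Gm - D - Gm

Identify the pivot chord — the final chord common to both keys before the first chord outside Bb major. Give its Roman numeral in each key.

Gm — vi in Bb major, i in G minor

Chords diatonic to Bb major: Bb, Cm, Dm, Eb, F, Gm, Adim.
Reading the progression, the first chord not in that set is D, so the modulation leaves Bb major there.
The chord immediately before D is Gm, which is diatonic to both keys: vi in Bb major and i in G minor.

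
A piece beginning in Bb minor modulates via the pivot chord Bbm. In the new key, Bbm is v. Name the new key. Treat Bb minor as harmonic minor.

Eb minor

The numeral v denotes a minor triad on scale degree 5. With Bb on degree 5, the tonic of the new key is Eb.
Degree 5 carries a minor triad in natural-minor keys, so the destination is Eb minor.
Check: the diatonic triads of Eb minor (natural minor) are Ebm (i), Fdim (ii°), Gb (III), Abm (iv), Bbm (v), Cb (VI), Db (VII) — Bbm is indeed v.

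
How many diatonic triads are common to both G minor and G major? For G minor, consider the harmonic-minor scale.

Diatonic triads of G minor (harmonic minor): G minor (i), A diminished (ii°), Bb augmented (III+), C minor (iv), D major (V), Eb major (VI), F# diminished (vii°).
Diatonic triads of G major: G major (I), A minor (ii), B minor (iii), C major (IV), D major (V), E minor (vi), F# diminished (vii°).
Matching root and quality in both lists: D major, F# diminished.
That gives 2 common triads.

2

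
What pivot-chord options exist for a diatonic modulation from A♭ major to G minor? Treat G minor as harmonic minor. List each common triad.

Triads in A♭ major: A♭ major (I), B♭ minor (ii), C minor (iii), D♭ major (IV), E♭ major (V), F minor (vi), G diminished (vii°).
Triads in G minor (harmonic minor): G minor (i), A diminished (ii°), B♭ augmented (III+), C minor (iv), D major (V), E♭ major (VI), F♯ diminished (vii°).
Shared triads with their functions: C minor (iii in A♭ major, iv in G minor); E♭ major (V in A♭ major, VI in G minor).

Cm, E♭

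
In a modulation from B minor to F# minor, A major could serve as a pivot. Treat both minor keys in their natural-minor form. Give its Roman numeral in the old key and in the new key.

VII in B minor; III in F# minor

The scale of B minor (natural minor) is B C# D E F# G A; A is degree 7, and the triad built there (A-C#-E) is major, so it is VII.
The scale of F# minor (natural minor) is F# G# A B C# D E; A is degree 3, and the triad built there (A-C#-E) is major, so it is III.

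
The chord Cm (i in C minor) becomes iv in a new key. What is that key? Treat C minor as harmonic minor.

G minor

The numeral iv denotes a minor triad on scale degree 4. With C on degree 4, the tonic of the new key is G.
Degree 4 carries a minor triad in minor keys, so the destination is G minor.
Check: the diatonic triads of G minor (natural minor) are Gm (i), Adim (ii°), B♭ (III), Cm (iv), Dm (v), E♭ (VI), F (VII) — Cm is indeed iv.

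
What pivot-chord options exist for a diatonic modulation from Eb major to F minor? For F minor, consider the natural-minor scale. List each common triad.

Triads in Eb major: Eb (I), Fm (ii), Gm (iii), Ab (IV), Bb (V), Cm (vi), Ddim (vii°).
Triads in F minor (natural minor): Fm (i), Gdim (ii°), Ab (III), Bbm (iv), Cm (v), Db (VI), Eb (VII).
Shared triads with their functions: Eb (I in Eb major, VII in F minor); Fm (ii in Eb major, i in F minor); Ab (IV in Eb major, III in F minor); Cm (vi in Eb major, v in F minor).

Eb, Fm, Ab, Cm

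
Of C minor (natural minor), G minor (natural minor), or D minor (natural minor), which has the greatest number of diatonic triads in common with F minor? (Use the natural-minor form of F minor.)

C minor

Triads of F minor (natural minor): Fm (i), Gdim (ii°), A♭ (III), B♭m (iv), Cm (v), D♭ (VI), E♭ (VII).
C minor (natural minor) shares 4: Fm, A♭, Cm, E♭.
G minor (natural minor) shares 2: Cm, E♭.
D minor (natural minor) shares 0: none.
The most common triads (4) are shared with C minor.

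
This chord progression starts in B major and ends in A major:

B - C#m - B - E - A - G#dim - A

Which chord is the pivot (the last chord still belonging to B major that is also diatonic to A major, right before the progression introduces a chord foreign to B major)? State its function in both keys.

Chords diatonic to B major: B, C#m, D#m, E, F#, G#m, A#dim.
Reading the progression, the first chord not in that set is A, so the modulation leaves B major there.
The chord immediately before A is E, which is diatonic to both keys: IV in B major and V in A major.

E — IV in B major, V in A major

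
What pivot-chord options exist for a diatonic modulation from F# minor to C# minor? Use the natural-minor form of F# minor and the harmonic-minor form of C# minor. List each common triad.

F#m, A, C#m

Triads in F# minor (natural minor): F#m (i), G#dim (ii°), A (III), Bm (iv), C#m (v), D (VI), E (VII).
Triads in C# minor (harmonic minor): C#m (i), D#dim (ii°), Eaug (III+), F#m (iv), G# (V), A (VI), B#dim (vii°).
Shared triads with their functions: F#m (i in F# minor, iv in C# minor); A (III in F# minor, VI in C# minor); C#m (v in F# minor, i in C# minor).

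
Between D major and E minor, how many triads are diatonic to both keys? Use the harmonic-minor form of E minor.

Diatonic triads of D major: D major (I), E minor (ii), F# minor (iii), G major (IV), A major (V), B minor (vi), C# diminished (vii°).
Diatonic triads of E minor (harmonic minor): E minor (i), F# diminished (ii°), G augmented (III+), A minor (iv), B major (V), C major (VI), D# diminished (vii°).
Matching root and quality in both lists: E minor.
That gives 1 common triad.

1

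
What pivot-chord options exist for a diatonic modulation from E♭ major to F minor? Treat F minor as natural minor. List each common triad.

Triads in E♭ major: E♭ (I), Fm (ii), Gm (iii), A♭ (IV), B♭ (V), Cm (vi), Ddim (vii°).
Triads in F minor (natural minor): Fm (i), Gdim (ii°), A♭ (III), B♭m (iv), Cm (v), D♭ (VI), E♭ (VII).
Shared triads with their functions: E♭ (I in E♭ major, VII in F minor); Fm (ii in E♭ major, i in F minor); A♭ (IV in E♭ major, III in F minor); Cm (vi in E♭ major, v in F minor).

E♭, Fm, A♭, Cm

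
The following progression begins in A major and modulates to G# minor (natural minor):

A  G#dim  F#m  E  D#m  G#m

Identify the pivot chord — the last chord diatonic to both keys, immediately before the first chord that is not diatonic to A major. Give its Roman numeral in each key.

E — V in A major, VI in G# minor

Chords diatonic to A major: A, Bm, C#m, D, E, F#m, G#dim.
Reading the progression, the first chord not in that set is D#m, so the modulation leaves A major there.
The chord immediately before D#m is E, which is diatonic to both keys: V in A major and VI in G# minor.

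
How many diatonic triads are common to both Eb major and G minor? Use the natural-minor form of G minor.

4

Diatonic triads of Eb major: Eb major (I), F minor (ii), G minor (iii), Ab major (IV), Bb major (V), C minor (vi), D diminished (vii°).
Diatonic triads of G minor (natural minor): G minor (i), A diminished (ii°), Bb major (III), C minor (iv), D minor (v), Eb major (VI), F major (VII).
Matching root and quality in both lists: Eb major, G minor, Bb major, C minor.
That gives 4 common triads.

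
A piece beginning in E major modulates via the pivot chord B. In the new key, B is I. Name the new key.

B major

The numeral I denotes a major triad on scale degree 1. With B on degree 1, the tonic of the new key is B.
Degree 1 carries a major triad in major keys, so the destination is B major.
Check: the diatonic triads of B major are B (I), C♯m (ii), D♯m (iii), E (IV), F♯ (V), G♯m (vi), A♯dim (vii°) — B is indeed I.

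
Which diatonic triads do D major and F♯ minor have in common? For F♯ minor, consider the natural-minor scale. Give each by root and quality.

Triads in D major: D (I), Em (ii), F♯m (iii), G (IV), A (V), Bm (vi), C♯dim (vii°).
Triads in F♯ minor (natural minor): F♯m (i), G♯dim (ii°), A (III), Bm (iv), C♯m (v), D (VI), E (VII).
Shared triads with their functions: D (I in D major, VI in F♯ minor); F♯m (iii in D major, i in F♯ minor); A (V in D major, III in F♯ minor); Bm (vi in D major, iv in F♯ minor).

D, F♯m, A, Bm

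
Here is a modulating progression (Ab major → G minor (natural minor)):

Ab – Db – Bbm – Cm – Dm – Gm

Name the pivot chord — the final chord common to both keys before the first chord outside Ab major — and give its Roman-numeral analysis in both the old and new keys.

Chords diatonic to Ab major: Ab, Bbm, Cm, Db, Eb, Fm, Gdim.
Reading the progression, the first chord not in that set is Dm, so the modulation leaves Ab major there.
The chord immediately before Dm is Cm, which is diatonic to both keys: iii in Ab major and iv in G minor.

Cm — iii in Ab major, iv in G minor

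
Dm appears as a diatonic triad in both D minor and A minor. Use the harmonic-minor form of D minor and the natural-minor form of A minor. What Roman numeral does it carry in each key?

i in D minor; iv in A minor

The scale of D minor (harmonic minor) is D E F G A Bb C#; D is degree 1, and the triad built there (D-F-A) is minor, so it is i.
The scale of A minor (natural minor) is A B C D E F G; D is degree 4, and the triad built there (D-F-A) is minor, so it is iv.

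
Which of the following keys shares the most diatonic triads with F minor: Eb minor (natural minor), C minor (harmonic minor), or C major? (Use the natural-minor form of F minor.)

Triads of F minor (natural minor): Fm (i), Gdim (ii°), Ab (III), Bbm (iv), Cm (v), Db (VI), Eb (VII).
Eb minor (natural minor) shares 2: Bbm, Db.
C minor (harmonic minor) shares 3: Fm, Ab, Cm.
C major shares 0: none.
The most common triads (3) are shared with C minor.

C minor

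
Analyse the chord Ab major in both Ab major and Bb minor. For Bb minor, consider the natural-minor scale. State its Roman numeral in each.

The scale of Ab major is Ab Bb C Db Eb F G; Ab is degree 1, and the triad built there (Ab-C-Eb) is major, so it is I.
The scale of Bb minor (natural minor) is Bb C Db Eb F Gb Ab; Ab is degree 7, and the triad built there (Ab-C-Eb) is major, so it is VII.

I in Ab major; VII in Bb minor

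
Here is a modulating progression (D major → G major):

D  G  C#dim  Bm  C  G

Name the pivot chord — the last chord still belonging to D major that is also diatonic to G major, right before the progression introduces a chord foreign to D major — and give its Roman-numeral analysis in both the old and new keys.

Chords diatonic to D major: D, Em, F#m, G, A, Bm, C#dim.
Reading the progression, the first chord not in that set is C, so the modulation leaves D major there.
The chord immediately before C is Bm, which is diatonic to both keys: vi in D major and iii in G major.

Bm — vi in D major, iii in G major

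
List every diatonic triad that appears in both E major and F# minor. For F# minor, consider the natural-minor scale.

Triads in E major: E (I), F#m (ii), G#m (iii), A (IV), B (V), C#m (vi), D#dim (vii°).
Triads in F# minor (natural minor): F#m (i), G#dim (ii°), A (III), Bm (iv), C#m (v), D (VI), E (VII).
Shared triads with their functions: E (I in E major, VII in F# minor); F#m (ii in E major, i in F# minor); A (IV in E major, III in F# minor); C#m (vi in E major, v in F# minor).

E, F#m, A, C#m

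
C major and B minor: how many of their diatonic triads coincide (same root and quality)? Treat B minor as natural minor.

Diatonic triads of C major: C major (I), D minor (ii), E minor (iii), F major (IV), G major (V), A minor (vi), B diminished (vii°).
Diatonic triads of B minor (natural minor): B minor (i), C# diminished (ii°), D major (III), E minor (iv), F# minor (v), G major (VI), A major (VII).
Matching root and quality in both lists: E minor, G major.
That gives 2 common triads.

2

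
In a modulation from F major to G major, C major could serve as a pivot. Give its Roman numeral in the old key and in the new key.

The scale of F major is F G A Bb C D E; C is degree 5, and the triad built there (C-E-G) is major, so it is V.
The scale of G major is G A B C D E F#; C is degree 4, and the triad built there (C-E-G) is major, so it is IV.

V in F major; IV in G major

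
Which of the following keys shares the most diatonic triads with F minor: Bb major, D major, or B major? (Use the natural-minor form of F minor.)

Triads of F minor (natural minor): F minor (i), G diminished (ii°), Ab major (III), Bb minor (iv), C minor (v), Db major (VI), Eb major (VII).
Bb major shares 2: Cm, Eb.
D major shares 0: none.
B major shares 0: none.
The most common triads (2) are shared with Bb major.

Bb major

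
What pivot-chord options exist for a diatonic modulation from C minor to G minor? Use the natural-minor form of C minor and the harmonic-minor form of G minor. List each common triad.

Triads in C minor (natural minor): Cm (i), Ddim (ii°), Eb (III), Fm (iv), Gm (v), Ab (VI), Bb (VII).
Triads in G minor (harmonic minor): Gm (i), Adim (ii°), Bbaug (III+), Cm (iv), D (V), Eb (VI), F#dim (vii°).
Shared triads with their functions: Cm (i in C minor, iv in G minor); Eb (III in C minor, VI in G minor); Gm (v in C minor, i in G minor).

Cm, Eb, Gm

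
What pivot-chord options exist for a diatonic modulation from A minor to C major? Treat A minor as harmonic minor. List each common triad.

Am, Bdim, Dm, F

Triads in A minor (harmonic minor): Am (i), Bdim (ii°), Caug (III+), Dm (iv), E (V), F (VI), G#dim (vii°).
Triads in C major: C (I), Dm (ii), Em (iii), F (IV), G (V), Am (vi), Bdim (vii°).
Shared triads with their functions: Am (i in A minor, vi in C major); Bdim (ii° in A minor, vii° in C major); Dm (iv in A minor, ii in C major); F (VI in A minor, IV in C major).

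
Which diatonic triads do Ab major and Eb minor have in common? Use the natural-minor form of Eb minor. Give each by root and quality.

Bbm, Db

Triads in Ab major: Ab major (I), Bb minor (ii), C minor (iii), Db major (IV), Eb major (V), F minor (vi), G diminished (vii°).
Triads in Eb minor (natural minor): Eb minor (i), F diminished (ii°), Gb major (III), Ab minor (iv), Bb minor (v), Cb major (VI), Db major (VII).
Shared triads with their functions: Bb minor (ii in Ab major, v in Eb minor); Db major (IV in Ab major, VII in Eb minor).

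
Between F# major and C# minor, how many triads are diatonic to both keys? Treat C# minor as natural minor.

Diatonic triads of F# major: F# (I), G#m (ii), A#m (iii), B (IV), C# (V), D#m (vi), E#dim (vii°).
Diatonic triads of C# minor (natural minor): C#m (i), D#dim (ii°), E (III), F#m (iv), G#m (v), A (VI), B (VII).
Matching root and quality in both lists: G#m, B.
That gives 2 common triads.

2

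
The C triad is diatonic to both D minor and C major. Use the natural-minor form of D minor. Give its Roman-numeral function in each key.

VII in D minor; I in C major

The scale of D minor (natural minor) is D E F G A Bb C; C is degree 7, and the triad built there (C-E-G) is major, so it is VII.
The scale of C major is C D E F G A B; C is degree 1, and the triad built there (C-E-G) is major, so it is I.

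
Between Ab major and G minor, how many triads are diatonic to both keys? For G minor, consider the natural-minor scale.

Diatonic triads of Ab major: Ab major (I), Bb minor (ii), C minor (iii), Db major (IV), Eb major (V), F minor (vi), G diminished (vii°).
Diatonic triads of G minor (natural minor): G minor (i), A diminished (ii°), Bb major (III), C minor (iv), D minor (v), Eb major (VI), F major (VII).
Matching root and quality in both lists: C minor, Eb major.
That gives 2 common triads.

2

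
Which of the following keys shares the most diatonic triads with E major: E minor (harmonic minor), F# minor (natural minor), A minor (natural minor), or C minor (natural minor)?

Triads of E major: E (I), F#m (ii), G#m (iii), A (IV), B (V), C#m (vi), D#dim (vii°).
E minor (harmonic minor) shares 2: B, D#dim.
F# minor (natural minor) shares 4: E, F#m, A, C#m.
A minor (natural minor) shares 0: none.
C minor (natural minor) shares 0: none.
The most common triads (4) are shared with F# minor.

F# minor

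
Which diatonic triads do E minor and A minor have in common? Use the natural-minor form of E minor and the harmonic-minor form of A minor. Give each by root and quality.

Triads in E minor (natural minor): Em (i), F#dim (ii°), G (III), Am (iv), Bm (v), C (VI), D (VII).
Triads in A minor (harmonic minor): Am (i), Bdim (ii°), Caug (III+), Dm (iv), E (V), F (VI), G#dim (vii°).
Shared triads with their functions: Am (iv in E minor, i in A minor).

Am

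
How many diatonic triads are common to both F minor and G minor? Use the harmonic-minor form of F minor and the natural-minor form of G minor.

0

Diatonic triads of F minor (harmonic minor): Fm (i), Gdim (ii°), Abaug (III+), Bbm (iv), C (V), Db (VI), Edim (vii°).
Diatonic triads of G minor (natural minor): Gm (i), Adim (ii°), Bb (III), Cm (iv), Dm (v), Eb (VI), F (VII).
No triad has the same root and quality in both keys.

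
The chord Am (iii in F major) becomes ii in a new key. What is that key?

The numeral ii denotes a minor triad on scale degree 2. With A on degree 2, the tonic of the new key is G.
Degree 2 carries a minor triad in major keys, so the destination is G major.
Check: the diatonic triads of G major are G (I), Am (ii), Bm (iii), C (IV), D (V), Em (vi), F#dim (vii°) — Am is indeed ii.

G major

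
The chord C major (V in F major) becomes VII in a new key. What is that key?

The numeral VII denotes a major triad on scale degree 7. With C on degree 7, the tonic of the new key is D.
Degree 7 carries a major triad in natural-minor keys, so the destination is D minor.
Check: the diatonic triads of D minor (natural minor) are Dm (i), Edim (ii°), F (III), Gm (iv), Am (v), Bb (VI), C (VII) — C major is indeed VII.

D minor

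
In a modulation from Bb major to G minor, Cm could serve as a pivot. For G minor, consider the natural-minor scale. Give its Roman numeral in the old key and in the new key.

ii in Bb major; iv in G minor

The scale of Bb major is Bb C D Eb F G A; C is degree 2, and the triad built there (C-Eb-G) is minor, so it is ii.
The scale of G minor (natural minor) is G A Bb C D Eb F; C is degree 4, and the triad built there (C-Eb-G) is minor, so it is iv.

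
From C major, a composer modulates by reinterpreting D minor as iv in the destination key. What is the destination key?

A minor

The numeral iv denotes a minor triad on scale degree 4. With D on degree 4, the tonic of the new key is A.
Degree 4 carries a minor triad in minor keys, so the destination is A minor.
Check: the diatonic triads of A minor (natural minor) are Am (i), Bdim (ii°), C (III), Dm (iv), Em (v), F (VI), G (VII) — D minor is indeed iv.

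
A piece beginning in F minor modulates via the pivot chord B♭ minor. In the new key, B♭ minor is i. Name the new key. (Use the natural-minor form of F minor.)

B♭ minor

The numeral i denotes a minor triad on scale degree 1. With B♭ on degree 1, the tonic of the new key is B♭.
Degree 1 carries a minor triad in minor keys, so the destination is B♭ minor.
Check: the diatonic triads of B♭ minor (natural minor) are B♭m (i), Cdim (ii°), D♭ (III), E♭m (iv), Fm (v), G♭ (VI), A♭ (VII) — B♭ minor is indeed i.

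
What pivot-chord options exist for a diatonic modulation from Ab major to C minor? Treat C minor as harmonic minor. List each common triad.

Triads in Ab major: Ab (I), Bbm (ii), Cm (iii), Db (IV), Eb (V), Fm (vi), Gdim (vii°).
Triads in C minor (harmonic minor): Cm (i), Ddim (ii°), Ebaug (III+), Fm (iv), G (V), Ab (VI), Bdim (vii°).
Shared triads with their functions: Ab (I in Ab major, VI in C minor); Cm (iii in Ab major, i in C minor); Fm (vi in Ab major, iv in C minor).

Ab, Cm, Fm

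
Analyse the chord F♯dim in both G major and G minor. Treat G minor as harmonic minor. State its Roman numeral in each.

The scale of G major is G A B C D E F♯; F♯ is degree 7, and the triad built there (F♯-A-C) is diminished, so it is vii°.
The scale of G minor (harmonic minor) is G A B♭ C D E♭ F♯; F♯ is degree 7, and the triad built there (F♯-A-C) is diminished, so it is vii°.

vii° in G major; vii° in G minor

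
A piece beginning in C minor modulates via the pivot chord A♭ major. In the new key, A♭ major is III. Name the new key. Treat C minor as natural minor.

F minor

The numeral III denotes a major triad on scale degree 3. With A♭ on degree 3, the tonic of the new key is F.
Degree 3 carries a major triad in natural-minor keys, so the destination is F minor.
Check: the diatonic triads of F minor (natural minor) are Fm (i), Gdim (ii°), A♭ (III), B♭m (iv), Cm (v), D♭ (VI), E♭ (VII) — A♭ major is indeed III.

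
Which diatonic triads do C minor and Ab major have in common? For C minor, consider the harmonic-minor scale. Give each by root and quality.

Cm, Fm, Ab

Triads in C minor (harmonic minor): C minor (i), D diminished (ii°), Eb augmented (III+), F minor (iv), G major (V), Ab major (VI), B diminished (vii°).
Triads in Ab major: Ab major (I), Bb minor (ii), C minor (iii), Db major (IV), Eb major (V), F minor (vi), G diminished (vii°).
Shared triads with their functions: C minor (i in C minor, iii in Ab major); F minor (iv in C minor, vi in Ab major); Ab major (VI in C minor, I in Ab major).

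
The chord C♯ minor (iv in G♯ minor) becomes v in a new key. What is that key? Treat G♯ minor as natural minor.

The numeral v denotes a minor triad on scale degree 5. With C♯ on degree 5, the tonic of the new key is F♯.
Degree 5 carries a minor triad in natural-minor keys, so the destination is F♯ minor.
Check: the diatonic triads of F♯ minor (natural minor) are F♯m (i), G♯dim (ii°), A (III), Bm (iv), C♯m (v), D (VI), E (VII) — C♯ minor is indeed v.

F♯ minor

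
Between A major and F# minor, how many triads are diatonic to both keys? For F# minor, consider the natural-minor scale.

Diatonic triads of A major: A (I), Bm (ii), C#m (iii), D (IV), E (V), F#m (vi), G#dim (vii°).
Diatonic triads of F# minor (natural minor): F#m (i), G#dim (ii°), A (III), Bm (iv), C#m (v), D (VI), E (VII).
Matching root and quality in both lists: A, Bm, C#m, D, E, F#m, G#dim.
That gives 7 common triads.

7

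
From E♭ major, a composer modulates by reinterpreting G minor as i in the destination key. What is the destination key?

G minor

The numeral i denotes a minor triad on scale degree 1. With G on degree 1, the tonic of the new key is G.
Degree 1 carries a minor triad in minor keys, so the destination is G minor.
Check: the diatonic triads of G minor (natural minor) are Gm (i), Adim (ii°), B♭ (III), Cm (iv), Dm (v), E♭ (VI), F (VII) — G minor is indeed i.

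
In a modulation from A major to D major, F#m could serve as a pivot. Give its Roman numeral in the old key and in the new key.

The scale of A major is A B C# D E F# G#; F# is degree 6, and the triad built there (F#-A-C#) is minor, so it is vi.
The scale of D major is D E F# G A B C#; F# is degree 3, and the triad built there (F#-A-C#) is minor, so it is iii.

vi in A major; iii in D major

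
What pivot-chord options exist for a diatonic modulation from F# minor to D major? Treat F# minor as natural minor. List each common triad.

Triads in F# minor (natural minor): F#m (i), G#dim (ii°), A (III), Bm (iv), C#m (v), D (VI), E (VII).
Triads in D major: D (I), Em (ii), F#m (iii), G (IV), A (V), Bm (vi), C#dim (vii°).
Shared triads with their functions: F#m (i in F# minor, iii in D major); A (III in F# minor, V in D major); Bm (iv in F# minor, vi in D major); D (VI in F# minor, I in D major).

F#m, A, Bm, D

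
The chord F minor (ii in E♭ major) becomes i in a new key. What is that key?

F minor

The numeral i denotes a minor triad on scale degree 1. With F on degree 1, the tonic of the new key is F.
Degree 1 carries a minor triad in minor keys, so the destination is F minor.
Check: the diatonic triads of F minor (natural minor) are Fm (i), Gdim (ii°), A♭ (III), B♭m (iv), Cm (v), D♭ (VI), E♭ (VII) — F minor is indeed i.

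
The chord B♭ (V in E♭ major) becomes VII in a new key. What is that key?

The numeral VII denotes a major triad on scale degree 7. With B♭ on degree 7, the tonic of the new key is C.
Degree 7 carries a major triad in natural-minor keys, so the destination is C minor.
Check: the diatonic triads of C minor (natural minor) are Cm (i), Ddim (ii°), E♭ (III), Fm (iv), Gm (v), A♭ (VI), B♭ (VII) — B♭ is indeed VII.

C minor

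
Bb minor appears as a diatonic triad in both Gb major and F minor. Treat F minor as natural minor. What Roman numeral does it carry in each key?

The scale of Gb major is Gb Ab Bb Cb Db Eb F; Bb is degree 3, and the triad built there (Bb-Db-F) is minor, so it is iii.
The scale of F minor (natural minor) is F G Ab Bb C Db Eb; Bb is degree 4, and the triad built there (Bb-Db-F) is minor, so it is iv.

iii in Gb major; iv in F minor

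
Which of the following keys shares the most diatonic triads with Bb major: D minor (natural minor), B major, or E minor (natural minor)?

D minor

Triads of Bb major: Bb (I), Cm (ii), Dm (iii), Eb (IV), F (V), Gm (vi), Adim (vii°).
D minor (natural minor) shares 4: Bb, Dm, F, Gm.
B major shares 0: none.
E minor (natural minor) shares 0: none.
The most common triads (4) are shared with D minor.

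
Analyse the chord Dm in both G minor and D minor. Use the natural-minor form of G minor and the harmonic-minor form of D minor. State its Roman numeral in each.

v in G minor; i in D minor

The scale of G minor (natural minor) is G A B♭ C D E♭ F; D is degree 5, and the triad built there (D-F-A) is minor, so it is v.
The scale of D minor (harmonic minor) is D E F G A B♭ C♯; D is degree 1, and the triad built there (D-F-A) is minor, so it is i.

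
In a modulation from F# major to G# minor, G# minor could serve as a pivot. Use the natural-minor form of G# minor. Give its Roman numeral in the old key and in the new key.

The scale of F# major is F# G# A# B C# D# E#; G# is degree 2, and the triad built there (G#-B-D#) is minor, so it is ii.
The scale of G# minor (natural minor) is G# A# B C# D# E F#; G# is degree 1, and the triad built there (G#-B-D#) is minor, so it is i.

ii in F# major; i in G# minor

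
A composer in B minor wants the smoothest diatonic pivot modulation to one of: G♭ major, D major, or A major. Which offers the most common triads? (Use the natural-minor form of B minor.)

D major

Triads of B minor (natural minor): B minor (i), C♯ diminished (ii°), D major (III), E minor (iv), F♯ minor (v), G major (VI), A major (VII).
G♭ major shares 0: none.
D major shares 7: Bm, C♯dim, D, Em, F♯m, G, A.
A major shares 4: Bm, D, F♯m, A.
The most common triads (7) are shared with D major.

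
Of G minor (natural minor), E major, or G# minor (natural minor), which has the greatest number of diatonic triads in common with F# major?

G# minor

Triads of F# major: F# (I), G#m (ii), A#m (iii), B (IV), C# (V), D#m (vi), E#dim (vii°).
G minor (natural minor) shares 0: none.
E major shares 2: G#m, B.
G# minor (natural minor) shares 4: F#, G#m, B, D#m.
The most common triads (4) are shared with G# minor.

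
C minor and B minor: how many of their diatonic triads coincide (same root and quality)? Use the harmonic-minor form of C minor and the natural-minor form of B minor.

Diatonic triads of C minor (harmonic minor): Cm (i), Ddim (ii°), Ebaug (III+), Fm (iv), G (V), Ab (VI), Bdim (vii°).
Diatonic triads of B minor (natural minor): Bm (i), C#dim (ii°), D (III), Em (iv), F#m (v), G (VI), A (VII).
Matching root and quality in both lists: G.
That gives 1 common triad.

1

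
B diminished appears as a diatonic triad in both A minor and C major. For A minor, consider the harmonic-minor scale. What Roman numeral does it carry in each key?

The scale of A minor (harmonic minor) is A B C D E F G♯; B is degree 2, and the triad built there (B-D-F) is diminished, so it is ii°.
The scale of C major is C D E F G A B; B is degree 7, and the triad built there (B-D-F) is diminished, so it is vii°.

ii° in A minor; vii° in C major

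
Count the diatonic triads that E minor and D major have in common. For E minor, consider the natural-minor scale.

Diatonic triads of E minor (natural minor): Em (i), F#dim (ii°), G (III), Am (iv), Bm (v), C (VI), D (VII).
Diatonic triads of D major: D (I), Em (ii), F#m (iii), G (IV), A (V), Bm (vi), C#dim (vii°).
Matching root and quality in both lists: Em, G, Bm, D.
That gives 4 common triads.

4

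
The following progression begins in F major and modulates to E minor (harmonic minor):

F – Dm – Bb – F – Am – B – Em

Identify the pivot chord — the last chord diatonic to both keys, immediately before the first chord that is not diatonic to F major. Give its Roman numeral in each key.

Chords diatonic to F major: F, Gm, Am, Bb, C, Dm, Edim.
Reading the progression, the first chord not in that set is B, so the modulation leaves F major there.
The chord immediately before B is Am, which is diatonic to both keys: iii in F major and iv in E minor.

Am — iii in F major, iv in E minor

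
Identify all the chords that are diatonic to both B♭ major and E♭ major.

B♭, Cm, E♭, Gm

Triads in B♭ major: B♭ (I), Cm (ii), Dm (iii), E♭ (IV), F (V), Gm (vi), Adim (vii°).
Triads in E♭ major: E♭ (I), Fm (ii), Gm (iii), A♭ (IV), B♭ (V), Cm (vi), Ddim (vii°).
Shared triads with their functions: B♭ (I in B♭ major, V in E♭ major); Cm (ii in B♭ major, vi in E♭ major); E♭ (IV in B♭ major, I in E♭ major); Gm (vi in B♭ major, iii in E♭ major).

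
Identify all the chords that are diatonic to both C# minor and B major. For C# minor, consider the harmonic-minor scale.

C#m

Triads in C# minor (harmonic minor): C# minor (i), D# diminished (ii°), E augmented (III+), F# minor (iv), G# major (V), A major (VI), B# diminished (vii°).
Triads in B major: B major (I), C# minor (ii), D# minor (iii), E major (IV), F# major (V), G# minor (vi), A# diminished (vii°).
Shared triads with their functions: C# minor (i in C# minor, ii in B major).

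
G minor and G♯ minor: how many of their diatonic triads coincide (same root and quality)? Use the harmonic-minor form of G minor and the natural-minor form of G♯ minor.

0

Diatonic triads of G minor (harmonic minor): G minor (i), A diminished (ii°), B♭ augmented (III+), C minor (iv), D major (V), E♭ major (VI), F♯ diminished (vii°).
Diatonic triads of G♯ minor (natural minor): G♯ minor (i), A♯ diminished (ii°), B major (III), C♯ minor (iv), D♯ minor (v), E major (VI), F♯ major (VII).
No triad has the same root and quality in both keys.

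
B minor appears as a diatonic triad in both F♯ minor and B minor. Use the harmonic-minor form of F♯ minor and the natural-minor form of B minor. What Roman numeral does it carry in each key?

The scale of F♯ minor (harmonic minor) is F♯ G♯ A B C♯ D E♯; B is degree 4, and the triad built there (B-D-F♯) is minor, so it is iv.
The scale of B minor (natural minor) is B C♯ D E F♯ G A; B is degree 1, and the triad built there (B-D-F♯) is minor, so it is i.

iv in F♯ minor; i in B minor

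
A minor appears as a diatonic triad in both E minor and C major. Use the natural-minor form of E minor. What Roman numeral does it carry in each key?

The scale of E minor (natural minor) is E F♯ G A B C D; A is degree 4, and the triad built there (A-C-E) is minor, so it is iv.
The scale of C major is C D E F G A B; A is degree 6, and the triad built there (A-C-E) is minor, so it is vi.

iv in E minor; vi in C major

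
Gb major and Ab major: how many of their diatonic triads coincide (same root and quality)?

Diatonic triads of Gb major: Gb major (I), Ab minor (ii), Bb minor (iii), Cb major (IV), Db major (V), Eb minor (vi), F diminished (vii°).
Diatonic triads of Ab major: Ab major (I), Bb minor (ii), C minor (iii), Db major (IV), Eb major (V), F minor (vi), G diminished (vii°).
Matching root and quality in both lists: Bb minor, Db major.
That gives 2 common triads.

2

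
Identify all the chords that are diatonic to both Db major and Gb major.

Db, Ebm, Gb, Bbm

Triads in Db major: Db (I), Ebm (ii), Fm (iii), Gb (IV), Ab (V), Bbm (vi), Cdim (vii°).
Triads in Gb major: Gb (I), Abm (ii), Bbm (iii), Cb (IV), Db (V), Ebm (vi), Fdim (vii°).
Shared triads with their functions: Db (I in Db major, V in Gb major); Ebm (ii in Db major, vi in Gb major); Gb (IV in Db major, I in Gb major); Bbm (vi in Db major, iii in Gb major).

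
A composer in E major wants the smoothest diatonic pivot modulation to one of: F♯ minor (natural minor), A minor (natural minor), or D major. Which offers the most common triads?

F♯ minor

Triads of E major: E major (I), F♯ minor (ii), G♯ minor (iii), A major (IV), B major (V), C♯ minor (vi), D♯ diminished (vii°).
F♯ minor (natural minor) shares 4: E, F♯m, A, C♯m.
A minor (natural minor) shares 0: none.
D major shares 2: F♯m, A.
The most common triads (4) are shared with F♯ minor.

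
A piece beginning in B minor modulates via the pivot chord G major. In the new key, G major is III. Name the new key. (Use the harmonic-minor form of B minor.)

E minor

The numeral III denotes a major triad on scale degree 3. With G on degree 3, the tonic of the new key is E.
Degree 3 carries a major triad in natural-minor keys, so the destination is E minor.
Check: the diatonic triads of E minor (natural minor) are Em (i), F#dim (ii°), G (III), Am (iv), Bm (v), C (VI), D (VII) — G major is indeed III.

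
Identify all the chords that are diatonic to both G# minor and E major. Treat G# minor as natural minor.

Triads in G# minor (natural minor): G#m (i), A#dim (ii°), B (III), C#m (iv), D#m (v), E (VI), F# (VII).
Triads in E major: E (I), F#m (ii), G#m (iii), A (IV), B (V), C#m (vi), D#dim (vii°).
Shared triads with their functions: G#m (i in G# minor, iii in E major); B (III in G# minor, V in E major); C#m (iv in G# minor, vi in E major); E (VI in G# minor, I in E major).

G#m, B, C#m, E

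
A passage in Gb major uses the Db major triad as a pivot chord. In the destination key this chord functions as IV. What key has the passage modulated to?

The numeral IV denotes a major triad on scale degree 4. With Db on degree 4, the tonic of the new key is Ab.
Degree 4 carries a major triad in major keys, so the destination is Ab major.
Check: the diatonic triads of Ab major are Ab (I), Bbm (ii), Cm (iii), Db (IV), Eb (V), Fm (vi), Gdim (vii°) — Db major is indeed IV.

Ab major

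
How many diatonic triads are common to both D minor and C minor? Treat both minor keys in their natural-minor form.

2

Diatonic triads of D minor (natural minor): Dm (i), Edim (ii°), F (III), Gm (iv), Am (v), Bb (VI), C (VII).
Diatonic triads of C minor (natural minor): Cm (i), Ddim (ii°), Eb (III), Fm (iv), Gm (v), Ab (VI), Bb (VII).
Matching root and quality in both lists: Gm, Bb.
That gives 2 common triads.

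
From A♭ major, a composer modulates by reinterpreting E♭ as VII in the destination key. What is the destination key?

F minor

The numeral VII denotes a major triad on scale degree 7. With E♭ on degree 7, the tonic of the new key is F.
Degree 7 carries a major triad in natural-minor keys, so the destination is F minor.
Check: the diatonic triads of F minor (natural minor) are Fm (i), Gdim (ii°), A♭ (III), B♭m (iv), Cm (v), D♭ (VI), E♭ (VII) — E♭ is indeed VII.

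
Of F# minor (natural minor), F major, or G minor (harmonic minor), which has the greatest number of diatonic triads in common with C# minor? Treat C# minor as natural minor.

F# minor

Triads of C# minor (natural minor): C#m (i), D#dim (ii°), E (III), F#m (iv), G#m (v), A (VI), B (VII).
F# minor (natural minor) shares 4: C#m, E, F#m, A.
F major shares 0: none.
G minor (harmonic minor) shares 0: none.
The most common triads (4) are shared with F# minor.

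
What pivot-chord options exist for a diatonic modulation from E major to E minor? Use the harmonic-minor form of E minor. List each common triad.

B, D#dim

Triads in E major: E major (I), F# minor (ii), G# minor (iii), A major (IV), B major (V), C# minor (vi), D# diminished (vii°).
Triads in E minor (harmonic minor): E minor (i), F# diminished (ii°), G augmented (III+), A minor (iv), B major (V), C major (VI), D# diminished (vii°).
Shared triads with their functions: B major (V in E major, V in E minor); D# diminished (vii° in E major, vii° in E minor).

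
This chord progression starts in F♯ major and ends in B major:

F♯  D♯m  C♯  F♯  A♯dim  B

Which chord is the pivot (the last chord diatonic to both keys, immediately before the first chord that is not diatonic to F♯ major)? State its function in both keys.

F♯ — I in F♯ major, V in B major

Chords diatonic to F♯ major: F♯, G♯m, A♯m, B, C♯, D♯m, E♯dim.
Reading the progression, the first chord not in that set is A♯dim, so the modulation leaves F♯ major there.
The chord immediately before A♯dim is F♯, which is diatonic to both keys: I in F♯ major and V in B major.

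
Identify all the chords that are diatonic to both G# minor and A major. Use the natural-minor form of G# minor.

C#m, E

Triads in G# minor (natural minor): G#m (i), A#dim (ii°), B (III), C#m (iv), D#m (v), E (VI), F# (VII).
Triads in A major: A (I), Bm (ii), C#m (iii), D (IV), E (V), F#m (vi), G#dim (vii°).
Shared triads with their functions: C#m (iv in G# minor, iii in A major); E (VI in G# minor, V in A major).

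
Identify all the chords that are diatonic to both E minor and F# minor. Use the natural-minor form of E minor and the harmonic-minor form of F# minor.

Bm, D

Triads in E minor (natural minor): Em (i), F#dim (ii°), G (III), Am (iv), Bm (v), C (VI), D (VII).
Triads in F# minor (harmonic minor): F#m (i), G#dim (ii°), Aaug (III+), Bm (iv), C# (V), D (VI), E#dim (vii°).
Shared triads with their functions: Bm (v in E minor, iv in F# minor); D (VII in E minor, VI in F# minor).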